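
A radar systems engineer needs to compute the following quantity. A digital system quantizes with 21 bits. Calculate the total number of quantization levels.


Number of quantization levels = 2^N
= 2^21
= 2097152

2097152


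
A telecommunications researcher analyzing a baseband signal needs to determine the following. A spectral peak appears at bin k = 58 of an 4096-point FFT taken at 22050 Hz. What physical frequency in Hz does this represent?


Frequency of DFT bin k:
f_k = k * fs / N
    = 58 * 22050 / 4096
    = 1278900 / 4096
    = 312.231 Hz

312.231 Hz


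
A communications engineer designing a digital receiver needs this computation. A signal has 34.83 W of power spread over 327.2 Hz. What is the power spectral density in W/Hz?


Power spectral density:
PSD = P / BW
    = 34.83 / 327.2
    = 0.10644866 W/Hz

0.10644866 W/Hz


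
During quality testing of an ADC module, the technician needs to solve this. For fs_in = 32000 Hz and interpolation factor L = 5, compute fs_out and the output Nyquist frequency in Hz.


Step 1 — output sample rate after interpolation by L:
fs_out = L * fs_in = 5 * 32000 = 160000 Hz

Step 2 — Nyquist frequency of the output stream:
f_Nyq = fs_out / 2 = 160000 / 2 = 80000.0 Hz

fs_out = 160000 Hz; f_Nyquist = 80000.0 Hz


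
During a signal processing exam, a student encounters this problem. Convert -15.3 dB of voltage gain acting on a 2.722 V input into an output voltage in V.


Output voltage from dB gain:
V_out = V_in * 10^(gain_dB / 20)
      = 2.722 * 10^(-15.3 / 20)
      = 2.722 * 0.171791
      = 0.4676 V

0.4676 V


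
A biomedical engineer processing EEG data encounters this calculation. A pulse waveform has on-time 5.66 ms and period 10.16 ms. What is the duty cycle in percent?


Duty cycle as a percentage:
DC = (t_on / T) * 100
   = (5.66 / 10.16) * 100
   = 0.557087 * 100
   = 55.71 %

55.71 %


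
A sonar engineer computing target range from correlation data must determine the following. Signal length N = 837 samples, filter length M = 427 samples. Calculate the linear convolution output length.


Linear convolution output length:
L = N + M - 1
  = 837 + 427 - 1
  = 1263 samples

1263


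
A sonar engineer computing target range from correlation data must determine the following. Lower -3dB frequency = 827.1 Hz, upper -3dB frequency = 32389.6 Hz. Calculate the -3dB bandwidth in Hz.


Bandwidth is the difference of -3dB frequencies:
BW = f_high - f_low
   = 32389.6 - 827.1
   = 31562.5 Hz

31562.5 Hz


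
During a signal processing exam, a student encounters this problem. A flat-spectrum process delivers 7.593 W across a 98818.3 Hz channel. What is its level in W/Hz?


Power spectral density:
PSD = P / BW
    = 7.593 / 98818.3
    = 7.684e-05 W/Hz

7.684e-05 W/Hz


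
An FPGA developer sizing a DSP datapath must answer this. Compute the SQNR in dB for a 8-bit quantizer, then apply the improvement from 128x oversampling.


Step 1 — baseline SQNR at Nyquist:
SQNR_base = 6.02*N + 1.76
          = 6.02*8 + 1.76
          = 49.92 dB

Step 2 — oversampling processing gain:
G = 10*log10(OSR) = 10*log10(128) = 21.07 dB

Step 3 — total:
SQNR_total = 49.92 + 21.07 = 70.99 dB

Base SQNR = 49.92 dB; oversampled SQNR = 70.99 dB


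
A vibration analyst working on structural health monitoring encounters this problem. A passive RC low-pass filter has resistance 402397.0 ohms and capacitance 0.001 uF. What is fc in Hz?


Cutoff frequency of a first-order RC filter:
fc = 1 / (2 * pi * R * C)
C = 0.001 uF = 1e-09 F
fc = 1 / (2 * pi * 402397.0 * 1e-09)
   = 1 / 0.0025283349180531
   = 395.517221 Hz

395.517221 Hz


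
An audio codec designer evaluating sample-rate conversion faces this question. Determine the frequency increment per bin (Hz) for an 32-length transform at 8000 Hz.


DFT frequency resolution:
df = fs / N
   = 8000 / 32
   = 250.0 Hz

250.0 Hz


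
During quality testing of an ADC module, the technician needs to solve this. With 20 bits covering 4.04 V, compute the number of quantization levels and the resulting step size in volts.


Step 1 — number of quantization levels:
L = 2^N = 2^20 = 1048576

Step 2 — LSB step size:
delta = Vfs / L
      = 4.04 / 1048576
      = 3.85e-06 V

Levels = 1048576; step size = 3.85e-06 V


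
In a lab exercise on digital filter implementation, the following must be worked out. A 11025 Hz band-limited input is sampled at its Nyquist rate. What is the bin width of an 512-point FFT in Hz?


Step 1 — Nyquist sampling rate:
fs = 2 * fmax = 2 * 11025 = 22050 Hz

Step 2 — DFT bin spacing:
df = fs / N = 22050 / 512 = 43.0664 Hz

43.0664 Hz


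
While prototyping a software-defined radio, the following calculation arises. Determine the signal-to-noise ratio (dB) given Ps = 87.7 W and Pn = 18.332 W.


SNR in decibels:
SNR = 10 * log10(Ps / Pn)
    = 10 * log10(87.7 / 18.332)
    = 10 * log10(4.784)
    = 10 * 0.6798
    = 6.8 dB

6.8 dB


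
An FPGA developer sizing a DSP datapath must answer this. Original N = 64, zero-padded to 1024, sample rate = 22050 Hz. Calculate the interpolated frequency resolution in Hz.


Frequency resolution after zero-padding:
N_padded = 64 * 16 = 1024
df = fs / N_padded
   = 22050 / 1024
   = 21.5332 Hz

21.5332 Hz


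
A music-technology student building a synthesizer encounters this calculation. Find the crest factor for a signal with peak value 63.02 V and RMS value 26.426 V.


Crest factor is the ratio of peak to RMS:
CF = V_peak / V_rms
   = 63.02 / 26.426
   = 2.3848

2.3848


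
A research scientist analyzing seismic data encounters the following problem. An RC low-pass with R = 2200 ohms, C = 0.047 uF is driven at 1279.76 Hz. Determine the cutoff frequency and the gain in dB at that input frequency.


Step 1 — cutoff frequency:
fc = 1 / (2*pi*R*C)
C = 0.047 uF = 4.7e-08 F
fc = 1 / (2*pi*2200*4.7e-08)
   = 1539.216 Hz

Step 2 — magnitude at f = 1279.76 Hz:
|H(f)| = 1 / sqrt(1 + (f/fc)^2)
f/fc = 1279.76 / 1539.216 = 0.831436
|H| = 1 / sqrt(1 + 0.691286) = 0.7689383
|H|_dB = 20*log10(0.7689383) = -2.28 dB

fc = 1539.216 Hz; |H(1279.76 Hz)| = -2.28 dB


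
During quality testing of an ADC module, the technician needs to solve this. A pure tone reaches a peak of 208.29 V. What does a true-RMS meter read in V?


RMS voltage for a sinusoidal waveform:
V_rms = V_peak / sqrt(2)
      = 208.29 / 1.414214
      = 147.283 V

147.283 V


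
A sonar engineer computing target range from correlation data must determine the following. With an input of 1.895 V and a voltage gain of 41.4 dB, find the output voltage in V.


Output voltage from dB gain:
V_out = V_in * 10^(gain_dB / 20)
      = 1.895 * 10^(41.4 / 20)
      = 1.895 * 117.489755
      = 222.6431 V

222.6431 V


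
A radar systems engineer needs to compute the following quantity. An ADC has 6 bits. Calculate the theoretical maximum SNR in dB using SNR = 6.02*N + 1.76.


Theoretical SNR for a full-scale sinusoid:
SNR = 6.02 * N + 1.76
    = 6.02 * 6 + 1.76
    = 36.12 + 1.76
    = 37.88 dB

37.88 dB


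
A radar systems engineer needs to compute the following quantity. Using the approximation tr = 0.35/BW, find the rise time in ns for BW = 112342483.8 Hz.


Rise time from bandwidth relationship:
tr = 0.35 / BW
   = 0.35 / 112342483.8
   = 3.115473222e-09 s
   = 3.1155 ns

3.1155 ns


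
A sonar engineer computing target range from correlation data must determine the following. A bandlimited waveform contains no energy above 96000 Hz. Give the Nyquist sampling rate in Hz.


The Nyquist rate is twice the maximum frequency component.
fs_min = 2 * fmax
      = 2 * 96000
      = 192000 Hz

192000


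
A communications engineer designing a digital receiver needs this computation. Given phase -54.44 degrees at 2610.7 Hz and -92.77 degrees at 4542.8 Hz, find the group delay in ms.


Group delay from phase difference:
tau = -d(phi)/d(omega)
d(phi) = -38.33 deg = -0.668985 rad
d(omega) = 2*pi*(4542.8 - 2610.7) = 12139.7423 rad/s
tau = -(-0.668985) / 12139.7423
    = 0.0551 ms

0.0551 ms


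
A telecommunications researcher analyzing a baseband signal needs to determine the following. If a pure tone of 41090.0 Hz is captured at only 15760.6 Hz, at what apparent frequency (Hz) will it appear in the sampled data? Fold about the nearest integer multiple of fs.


Compute the nearest integer multiple of fs to the signal:
n = round(41090.0 / 15760.6) = 3
f_alias = |41090.0 - 3 * 15760.6|
        = |41090.0 - 47281.8|
        = 6191.8 Hz

6191.8


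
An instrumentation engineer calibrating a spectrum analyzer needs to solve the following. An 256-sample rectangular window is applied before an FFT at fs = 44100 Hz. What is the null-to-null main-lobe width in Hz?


Main lobe width for a rectangular window:
Width = 2 * fs / N
      = 2 * 44100 / 256
      = 88200 / 256
      = 344.531 Hz

344.531 Hz


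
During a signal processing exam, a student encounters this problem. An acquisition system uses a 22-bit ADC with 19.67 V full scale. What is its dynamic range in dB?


Dynamic range from full-scale to LSB:
V_min = V_max / 2^bits = 19.67 / 2^22
DR = 20 * log10(V_max / V_min)
   = 20 * log10(2^22)
   = 20 * 22 * log10(2)
   = 132.45 dB

132.45 dB


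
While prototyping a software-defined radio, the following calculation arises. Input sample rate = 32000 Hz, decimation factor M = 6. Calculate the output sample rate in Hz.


Decimation reduces the sample rate:
fs_out = fs_in / M
       = 32000 / 6
       = 5333.3333 Hz

5333.3333 Hz


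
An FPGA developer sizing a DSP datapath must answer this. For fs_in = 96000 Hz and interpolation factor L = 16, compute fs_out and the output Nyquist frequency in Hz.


Step 1 — output sample rate after interpolation by L:
fs_out = L * fs_in = 16 * 96000 = 1536000 Hz

Step 2 — Nyquist frequency of the output stream:
f_Nyq = fs_out / 2 = 1536000 / 2 = 768000.0 Hz

fs_out = 1536000 Hz; f_Nyquist = 768000.0 Hz


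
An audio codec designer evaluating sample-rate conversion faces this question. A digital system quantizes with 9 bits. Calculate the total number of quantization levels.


Number of quantization levels = 2^N
= 2^9
= 512

512


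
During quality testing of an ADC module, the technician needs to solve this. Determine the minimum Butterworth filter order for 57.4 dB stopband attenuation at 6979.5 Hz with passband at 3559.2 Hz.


Butterworth filter order formula:
n = log10(10^(A/10) - 1) / (2 * log10(f_stop/f_pass))
10^(57.4/10) - 1 = 549539.8739
f_stop/f_pass = 6979.5 / 3559.2 = 1.961
n = 9.8129 -> ceil = 10

10


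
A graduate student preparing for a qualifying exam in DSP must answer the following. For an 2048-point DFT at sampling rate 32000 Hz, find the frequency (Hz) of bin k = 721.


Frequency of DFT bin k:
f_k = k * fs / N
    = 721 * 32000 / 2048
    = 23072000 / 2048
    = 11265.625 Hz

11265.625 Hz


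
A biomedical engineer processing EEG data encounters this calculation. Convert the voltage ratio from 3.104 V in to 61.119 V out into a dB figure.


Voltage gain in dB:
G = 20 * log10(Vout / Vin)
  = 20 * log10(61.119 / 3.104)
  = 20 * log10(19.690399)
  = 20 * 1.294255
  = 25.89 dB

25.89 dB


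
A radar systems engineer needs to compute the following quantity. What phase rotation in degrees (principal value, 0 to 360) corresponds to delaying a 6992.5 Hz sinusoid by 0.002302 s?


Phase shift from frequency and time delay:
phi = 360 * f * t_delay
    = 360 * 6992.5 * 0.002302
    = 5794.82 degrees
    mod 360 = 34.82 degrees

34.82 degrees


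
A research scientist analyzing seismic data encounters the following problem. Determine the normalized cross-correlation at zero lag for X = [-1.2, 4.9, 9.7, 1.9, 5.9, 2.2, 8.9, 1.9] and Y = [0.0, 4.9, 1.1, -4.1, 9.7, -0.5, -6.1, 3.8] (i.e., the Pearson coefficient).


Pearson correlation coefficient (population):
r = cov(X,Y) / (std(X) * std(Y))
Mean X = 4.275, Mean Y = 1.1
Cov(X,Y) = -0.20875
Std(X) = 3.525177, Std(Y) = 4.721493
r = -0.0125

-0.0125


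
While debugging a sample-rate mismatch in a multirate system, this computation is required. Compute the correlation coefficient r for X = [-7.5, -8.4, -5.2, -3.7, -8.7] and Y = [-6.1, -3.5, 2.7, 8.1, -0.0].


Pearson correlation coefficient (population):
r = cov(X,Y) / (std(X) * std(Y))
Mean X = -6.7, Mean Y = 0.24
Cov(X,Y) = 7.836
Std(X) = 1.93804, Std(Y) = 4.941093
r = 0.8183

0.8183


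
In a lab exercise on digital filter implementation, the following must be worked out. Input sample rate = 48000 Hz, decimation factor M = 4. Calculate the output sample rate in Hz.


Decimation reduces the sample rate:
fs_out = fs_in / M
       = 48000 / 4
       = 12000.0 Hz

12000.0 Hz


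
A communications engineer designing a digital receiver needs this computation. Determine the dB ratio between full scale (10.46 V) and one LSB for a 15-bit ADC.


Dynamic range from full-scale to LSB:
V_min = V_max / 2^bits = 10.46 / 2^15
DR = 20 * log10(V_max / V_min)
   = 20 * log10(2^15)
   = 20 * 15 * log10(2)
   = 90.31 dB

90.31 dB


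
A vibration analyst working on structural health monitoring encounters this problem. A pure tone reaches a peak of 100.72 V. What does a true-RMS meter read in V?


RMS voltage for a sinusoidal waveform:
V_rms = V_peak / sqrt(2)
      = 100.72 / 1.414214
      = 71.22 V

71.22 V


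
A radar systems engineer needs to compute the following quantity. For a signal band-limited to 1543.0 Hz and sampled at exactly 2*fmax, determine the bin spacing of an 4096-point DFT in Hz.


Step 1 — Nyquist sampling rate:
fs = 2 * fmax = 2 * 1543.0 = 3086.0 Hz

Step 2 — DFT bin spacing:
df = fs / N = 3086.0 / 4096 = 0.7534 Hz

0.7534 Hz


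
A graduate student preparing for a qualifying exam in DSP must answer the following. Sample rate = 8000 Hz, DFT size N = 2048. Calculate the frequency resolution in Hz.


DFT frequency resolution:
df = fs / N
   = 8000 / 2048
   = 3.9062 Hz

3.9062 Hz


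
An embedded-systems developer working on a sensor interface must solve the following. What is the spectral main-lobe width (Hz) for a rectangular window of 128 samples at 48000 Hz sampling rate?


Main lobe width for a rectangular window:
Width = 2 * fs / N
      = 2 * 48000 / 128
      = 96000 / 128
      = 750.0 Hz

750.0 Hz


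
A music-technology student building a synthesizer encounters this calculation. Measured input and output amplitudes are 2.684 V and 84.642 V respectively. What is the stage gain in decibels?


Voltage gain in dB:
G = 20 * log10(Vout / Vin)
  = 20 * log10(84.642 / 2.684)
  = 20 * log10(31.535768)
  = 20 * 1.498803
  = 29.98 dB

29.98 dB


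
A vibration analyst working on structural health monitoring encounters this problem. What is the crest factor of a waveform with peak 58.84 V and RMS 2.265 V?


Crest factor is the ratio of peak to RMS:
CF = V_peak / V_rms
   = 58.84 / 2.265
   = 25.9779

25.9779


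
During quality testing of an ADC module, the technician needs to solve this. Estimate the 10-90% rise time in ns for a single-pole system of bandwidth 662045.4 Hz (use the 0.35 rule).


Rise time from bandwidth relationship:
tr = 0.35 / BW
   = 0.35 / 662045.4
   = 5.286646505e-07 s
   = 528.6647 ns

528.6647 ns


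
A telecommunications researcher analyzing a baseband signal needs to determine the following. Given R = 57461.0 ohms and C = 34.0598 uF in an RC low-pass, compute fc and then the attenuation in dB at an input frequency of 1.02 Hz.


Step 1 — cutoff frequency:
fc = 1 / (2*pi*R*C)
C = 34.0598 uF = 3.40598e-05 F
fc = 1 / (2*pi*57461.0*3.40598e-05)
   = 0.0813214 Hz

Step 2 — magnitude at f = 1.02 Hz:
|H(f)| = 1 / sqrt(1 + (f/fc)^2)
f/fc = 1.02 / 0.0813214 = 12.542824
|H| = 1 / sqrt(1 + 157.322434) = 0.0794747
|H|_dB = 20*log10(0.0794747) = -22.0 dB

fc = 0.0813214 Hz; |H(1.02 Hz)| = -22.0 dB


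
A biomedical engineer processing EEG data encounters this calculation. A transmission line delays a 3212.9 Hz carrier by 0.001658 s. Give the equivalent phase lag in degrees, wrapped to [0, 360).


Phase shift from frequency and time delay:
phi = 360 * f * t_delay
    = 360 * 3212.9 * 0.001658
    = 1917.72 degrees
    mod 360 = 117.72 degrees

117.72 degrees


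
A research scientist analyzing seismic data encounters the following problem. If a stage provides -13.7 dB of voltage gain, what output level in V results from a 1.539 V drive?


Output voltage from dB gain:
V_out = V_in * 10^(gain_dB / 20)
      = 1.539 * 10^(-13.7 / 20)
      = 1.539 * 0.206538
      = 0.3179 V

0.3179 V


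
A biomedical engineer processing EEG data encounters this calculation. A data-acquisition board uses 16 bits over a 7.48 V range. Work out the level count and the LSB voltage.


Step 1 — number of quantization levels:
L = 2^N = 2^16 = 65536

Step 2 — LSB step size:
delta = Vfs / L
      = 7.48 / 65536
      = 0.00011414 V

Levels = 65536; step size = 0.00011414 V


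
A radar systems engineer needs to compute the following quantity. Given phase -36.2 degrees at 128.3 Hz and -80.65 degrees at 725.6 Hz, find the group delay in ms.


Group delay from phase difference:
tau = -d(phi)/d(omega)
d(phi) = -44.45 deg = -0.775799 rad
d(omega) = 2*pi*(725.6 - 128.3) = 3752.9466 rad/s
tau = -(-0.775799) / 3752.9466
    = 0.2067 ms

0.2067 ms


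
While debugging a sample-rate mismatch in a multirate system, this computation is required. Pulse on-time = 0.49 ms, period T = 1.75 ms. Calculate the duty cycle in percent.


Duty cycle as a percentage:
DC = (t_on / T) * 100
   = (0.49 / 1.75) * 100
   = 0.28 * 100
   = 28.0 %

28.0 %


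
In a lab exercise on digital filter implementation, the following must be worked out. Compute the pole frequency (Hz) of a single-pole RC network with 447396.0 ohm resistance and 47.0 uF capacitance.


Cutoff frequency of a first-order RC filter:
fc = 1 / (2 * pi * R * C)
C = 47.0 uF = 4.7e-05 F
fc = 1 / (2 * pi * 447396.0 * 4.7e-05)
   = 1 / 132.12038276347
   = 0.007569 Hz

0.007569 Hz


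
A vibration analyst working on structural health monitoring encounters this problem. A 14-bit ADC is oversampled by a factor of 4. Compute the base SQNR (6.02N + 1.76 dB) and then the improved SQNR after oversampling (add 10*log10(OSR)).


Step 1 — baseline SQNR at Nyquist:
SQNR_base = 6.02*N + 1.76
          = 6.02*14 + 1.76
          = 86.04 dB

Step 2 — oversampling processing gain:
G = 10*log10(OSR) = 10*log10(4) = 6.02 dB

Step 3 — total:
SQNR_total = 86.04 + 6.02 = 92.06 dB

Base SQNR = 86.04 dB; oversampled SQNR = 92.06 dB


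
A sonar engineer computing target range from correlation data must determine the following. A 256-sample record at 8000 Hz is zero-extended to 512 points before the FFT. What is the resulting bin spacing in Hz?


Frequency resolution after zero-padding:
N_padded = 256 * 2 = 512
df = fs / N_padded
   = 8000 / 512
   = 15.625 Hz

15.625 Hz


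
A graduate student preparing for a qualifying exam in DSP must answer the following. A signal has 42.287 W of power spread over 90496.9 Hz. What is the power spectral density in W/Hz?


Power spectral density:
PSD = P / BW
    = 42.287 / 90496.9
    = 0.00046728 W/Hz

0.00046728 W/Hz


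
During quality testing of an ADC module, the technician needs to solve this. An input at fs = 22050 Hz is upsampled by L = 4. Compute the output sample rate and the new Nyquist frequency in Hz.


Step 1 — output sample rate after interpolation by L:
fs_out = L * fs_in = 4 * 22050 = 88200 Hz

Step 2 — Nyquist frequency of the output stream:
f_Nyq = fs_out / 2 = 88200 / 2 = 44100.0 Hz

fs_out = 88200 Hz; f_Nyquist = 44100.0 Hz


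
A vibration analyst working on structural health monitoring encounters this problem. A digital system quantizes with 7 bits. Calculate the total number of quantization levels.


Number of quantization levels = 2^N
= 2^7
= 128

128


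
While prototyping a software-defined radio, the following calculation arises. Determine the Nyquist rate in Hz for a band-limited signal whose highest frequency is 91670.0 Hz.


The Nyquist rate is twice the maximum frequency component.
fs_min = 2 * fmax
      = 2 * 91670.0
      = 183340.0 Hz

183340.0


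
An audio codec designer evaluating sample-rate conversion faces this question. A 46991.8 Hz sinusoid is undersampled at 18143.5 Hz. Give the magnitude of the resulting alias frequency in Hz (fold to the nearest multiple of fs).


Compute the nearest integer multiple of fs to the signal:
n = round(46991.8 / 18143.5) = 3
f_alias = |46991.8 - 3 * 18143.5|
        = |46991.8 - 54430.5|
        = 7438.7 Hz

7438.7


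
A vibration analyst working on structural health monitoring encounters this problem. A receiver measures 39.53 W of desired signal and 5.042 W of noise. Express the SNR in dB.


SNR in decibels:
SNR = 10 * log10(Ps / Pn)
    = 10 * log10(39.53 / 5.042)
    = 10 * log10(7.8401)
    = 10 * 0.8943
    = 8.94 dB

8.94 dB


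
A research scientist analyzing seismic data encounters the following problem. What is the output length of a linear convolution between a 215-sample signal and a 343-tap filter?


Linear convolution output length:
L = N + M - 1
  = 215 + 343 - 1
  = 557 samples

557


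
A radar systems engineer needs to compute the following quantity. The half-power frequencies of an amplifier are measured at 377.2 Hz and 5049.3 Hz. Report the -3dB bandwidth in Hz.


Bandwidth is the difference of -3dB frequencies:
BW = f_high - f_low
   = 5049.3 - 377.2
   = 4672.1 Hz

4672.1 Hz


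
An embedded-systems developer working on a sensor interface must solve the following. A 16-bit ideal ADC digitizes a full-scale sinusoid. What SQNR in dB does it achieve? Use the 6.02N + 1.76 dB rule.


Theoretical SNR for a full-scale sinusoid:
SNR = 6.02 * N + 1.76
    = 6.02 * 16 + 1.76
    = 96.32 + 1.76
    = 98.08 dB

98.08 dB


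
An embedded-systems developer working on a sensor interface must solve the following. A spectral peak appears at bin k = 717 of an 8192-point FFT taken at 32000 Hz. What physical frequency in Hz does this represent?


Frequency of DFT bin k:
f_k = k * fs / N
    = 717 * 32000 / 8192
    = 22944000 / 8192
    = 2800.781 Hz

2800.781 Hz


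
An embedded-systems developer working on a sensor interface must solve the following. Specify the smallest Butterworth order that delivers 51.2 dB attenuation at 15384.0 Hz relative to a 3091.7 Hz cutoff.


Butterworth filter order formula:
n = log10(10^(A/10) - 1) / (2 * log10(f_stop/f_pass))
10^(51.2/10) - 1 = 131824.6739
f_stop/f_pass = 15384.0 / 3091.7 = 4.9759
n = 3.6736 -> ceil = 4

4


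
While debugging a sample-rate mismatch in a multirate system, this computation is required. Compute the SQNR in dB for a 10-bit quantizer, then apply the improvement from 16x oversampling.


Step 1 — baseline SQNR at Nyquist:
SQNR_base = 6.02*N + 1.76
          = 6.02*10 + 1.76
          = 61.96 dB

Step 2 — oversampling processing gain:
G = 10*log10(OSR) = 10*log10(16) = 12.04 dB

Step 3 — total:
SQNR_total = 61.96 + 12.04 = 74.0 dB

Base SQNR = 61.96 dB; oversampled SQNR = 74.0 dB


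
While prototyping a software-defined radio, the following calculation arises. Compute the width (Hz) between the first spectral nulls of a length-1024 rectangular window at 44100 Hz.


Main lobe width for a rectangular window:
Width = 2 * fs / N
      = 2 * 44100 / 1024
      = 88200 / 1024
      = 86.133 Hz

86.133 Hz


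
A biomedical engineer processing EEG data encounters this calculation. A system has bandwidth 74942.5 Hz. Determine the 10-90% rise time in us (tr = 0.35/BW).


Rise time from bandwidth relationship:
tr = 0.35 / BW
   = 0.35 / 74942.5
   = 4.67024719e-06 s
   = 4.6702 us

4.6702 us


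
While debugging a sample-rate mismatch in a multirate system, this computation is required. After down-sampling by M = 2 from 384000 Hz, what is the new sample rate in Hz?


Decimation reduces the sample rate:
fs_out = fs_in / M
       = 384000 / 2
       = 192000.0 Hz

192000.0 Hz


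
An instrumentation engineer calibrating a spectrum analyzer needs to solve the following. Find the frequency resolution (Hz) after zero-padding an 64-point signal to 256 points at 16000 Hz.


Frequency resolution after zero-padding:
N_padded = 64 * 4 = 256
df = fs / N_padded
   = 16000 / 256
   = 62.5 Hz

62.5 Hz


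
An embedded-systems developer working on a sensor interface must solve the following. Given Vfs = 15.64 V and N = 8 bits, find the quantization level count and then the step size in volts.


Step 1 — number of quantization levels:
L = 2^N = 2^8 = 256

Step 2 — LSB step size:
delta = Vfs / L
      = 15.64 / 256
      = 0.06109375 V

Levels = 256; step size = 0.06109375 V


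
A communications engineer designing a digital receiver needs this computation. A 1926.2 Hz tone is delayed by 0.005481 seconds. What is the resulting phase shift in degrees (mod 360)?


Phase shift from frequency and time delay:
phi = 360 * f * t_delay
    = 360 * 1926.2 * 0.005481
    = 3800.7 degrees
    mod 360 = 200.7 degrees

200.7 degrees


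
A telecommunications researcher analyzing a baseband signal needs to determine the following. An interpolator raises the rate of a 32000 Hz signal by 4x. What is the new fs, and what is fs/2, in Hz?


Step 1 — output sample rate after interpolation by L:
fs_out = L * fs_in = 4 * 32000 = 128000 Hz

Step 2 — Nyquist frequency of the output stream:
f_Nyq = fs_out / 2 = 128000 / 2 = 64000.0 Hz

fs_out = 128000 Hz; f_Nyquist = 64000.0 Hz


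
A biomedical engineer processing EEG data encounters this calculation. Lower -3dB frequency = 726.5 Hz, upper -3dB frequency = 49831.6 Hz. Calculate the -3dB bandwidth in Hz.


Bandwidth is the difference of -3dB frequencies:
BW = f_high - f_low
   = 49831.6 - 726.5
   = 49105.1 Hz

49105.1 Hz


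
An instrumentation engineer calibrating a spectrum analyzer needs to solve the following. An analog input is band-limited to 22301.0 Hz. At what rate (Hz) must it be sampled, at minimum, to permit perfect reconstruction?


The Nyquist rate is twice the maximum frequency component.
fs_min = 2 * fmax
      = 2 * 22301.0
      = 44602.0 Hz

44602.0


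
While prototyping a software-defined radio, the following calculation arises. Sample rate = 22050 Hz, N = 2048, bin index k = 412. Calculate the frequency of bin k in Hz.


Frequency of DFT bin k:
f_k = k * fs / N
    = 412 * 22050 / 2048
    = 9084600 / 2048
    = 4435.84 Hz

4435.84 Hz


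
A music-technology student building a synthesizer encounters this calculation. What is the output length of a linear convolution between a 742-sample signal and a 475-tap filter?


Linear convolution output length:
L = N + M - 1
  = 742 + 475 - 1
  = 1216 samples

1216


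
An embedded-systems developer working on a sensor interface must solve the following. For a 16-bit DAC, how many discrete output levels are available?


Number of quantization levels = 2^N
= 2^16
= 65536

65536


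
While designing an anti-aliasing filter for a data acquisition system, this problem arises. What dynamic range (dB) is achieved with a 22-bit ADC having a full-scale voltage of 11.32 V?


Dynamic range from full-scale to LSB:
V_min = V_max / 2^bits = 11.32 / 2^22
DR = 20 * log10(V_max / V_min)
   = 20 * log10(2^22)
   = 20 * 22 * log10(2)
   = 132.45 dB

132.45 dB


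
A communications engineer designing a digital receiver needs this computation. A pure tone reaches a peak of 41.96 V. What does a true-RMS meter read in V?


RMS voltage for a sinusoidal waveform:
V_rms = V_peak / sqrt(2)
      = 41.96 / 1.414214
      = 29.67 V

29.67 V


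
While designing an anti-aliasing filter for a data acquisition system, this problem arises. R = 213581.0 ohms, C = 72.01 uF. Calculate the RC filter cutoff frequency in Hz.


Cutoff frequency of a first-order RC filter:
fc = 1 / (2 * pi * R * C)
C = 72.01 uF = 7.201e-05 F
fc = 1 / (2 * pi * 213581.0 * 7.201e-05)
   = 1 / 96.635187768687
   = 0.010348 Hz

0.010348 Hz


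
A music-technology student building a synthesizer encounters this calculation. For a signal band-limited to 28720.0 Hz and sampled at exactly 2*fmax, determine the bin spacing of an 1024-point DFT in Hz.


Step 1 — Nyquist sampling rate:
fs = 2 * fmax = 2 * 28720.0 = 57440.0 Hz

Step 2 — DFT bin spacing:
df = fs / N = 57440.0 / 1024 = 56.0938 Hz

56.0938 Hz


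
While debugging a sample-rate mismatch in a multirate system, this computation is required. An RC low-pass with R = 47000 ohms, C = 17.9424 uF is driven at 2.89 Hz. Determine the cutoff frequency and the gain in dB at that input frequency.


Step 1 — cutoff frequency:
fc = 1 / (2*pi*R*C)
C = 17.9424 uF = 1.79424e-05 F
fc = 1 / (2*pi*47000*1.79424e-05)
   = 0.18873 Hz

Step 2 — magnitude at f = 2.89 Hz:
|H(f)| = 1 / sqrt(1 + (f/fc)^2)
f/fc = 2.89 / 0.18873 = 15.312881
|H| = 1 / sqrt(1 + 234.484325) = 0.0651657
|H|_dB = 20*log10(0.0651657) = -23.72 dB

fc = 0.18873 Hz; |H(2.89 Hz)| = -23.72 dB


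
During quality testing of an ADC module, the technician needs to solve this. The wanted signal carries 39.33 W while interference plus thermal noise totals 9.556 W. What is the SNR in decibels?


SNR in decibels:
SNR = 10 * log10(Ps / Pn)
    = 10 * log10(39.33 / 9.556)
    = 10 * log10(4.1157)
    = 10 * 0.6144
    = 6.14 dB

6.14 dB


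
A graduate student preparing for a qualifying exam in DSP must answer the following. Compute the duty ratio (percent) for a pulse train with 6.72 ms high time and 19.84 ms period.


Duty cycle as a percentage:
DC = (t_on / T) * 100
   = (6.72 / 19.84) * 100
   = 0.33871 * 100
   = 33.87 %

33.87 %


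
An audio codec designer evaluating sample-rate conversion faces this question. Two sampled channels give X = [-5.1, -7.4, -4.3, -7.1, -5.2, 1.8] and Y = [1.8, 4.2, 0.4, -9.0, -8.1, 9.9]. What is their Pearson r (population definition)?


Pearson correlation coefficient (population):
r = cov(X,Y) / (std(X) * std(Y))
Mean X = -4.55, Mean Y = -0.1333
Cov(X,Y) = 13.036667
Std(X) = 3.047813, Std(Y) = 6.652735
r = 0.643

0.643


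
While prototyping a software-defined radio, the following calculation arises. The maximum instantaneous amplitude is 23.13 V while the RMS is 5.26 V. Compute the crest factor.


Crest factor is the ratio of peak to RMS:
CF = V_peak / V_rms
   = 23.13 / 5.26
   = 4.3973

4.3973


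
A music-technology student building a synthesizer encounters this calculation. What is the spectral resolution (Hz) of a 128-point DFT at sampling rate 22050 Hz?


DFT frequency resolution:
df = fs / N
   = 22050 / 128
   = 172.2656 Hz

172.2656 Hz


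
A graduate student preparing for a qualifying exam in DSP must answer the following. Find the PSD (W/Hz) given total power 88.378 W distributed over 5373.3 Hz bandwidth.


Power spectral density:
PSD = P / BW
    = 88.378 / 5373.3
    = 0.01644762 W/Hz

0.01644762 W/Hz


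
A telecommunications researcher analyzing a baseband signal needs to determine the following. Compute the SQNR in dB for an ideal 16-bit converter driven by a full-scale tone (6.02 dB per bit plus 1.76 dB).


Theoretical SNR for a full-scale sinusoid:
SNR = 6.02 * N + 1.76
    = 6.02 * 16 + 1.76
    = 96.32 + 1.76
    = 98.08 dB

98.08 dB


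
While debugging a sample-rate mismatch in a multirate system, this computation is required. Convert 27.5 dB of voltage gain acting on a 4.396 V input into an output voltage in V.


Output voltage from dB gain:
V_out = V_in * 10^(gain_dB / 20)
      = 4.396 * 10^(27.5 / 20)
      = 4.396 * 23.713737
      = 104.2456 V

104.2456 V


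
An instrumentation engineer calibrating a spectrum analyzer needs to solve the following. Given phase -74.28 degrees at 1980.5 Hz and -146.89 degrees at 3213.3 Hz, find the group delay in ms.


Group delay from phase difference:
tau = -d(phi)/d(omega)
d(phi) = -72.61 deg = -1.267284 rad
d(omega) = 2*pi*(3213.3 - 1980.5) = 7745.9108 rad/s
tau = -(-1.267284) / 7745.9108
    = 0.1636 ms

0.1636 ms


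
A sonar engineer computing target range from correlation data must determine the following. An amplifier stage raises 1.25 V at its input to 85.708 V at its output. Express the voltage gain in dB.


Voltage gain in dB:
G = 20 * log10(Vout / Vin)
  = 20 * log10(85.708 / 1.25)
  = 20 * log10(68.5664)
  = 20 * 1.836111
  = 36.72 dB

36.72 dB


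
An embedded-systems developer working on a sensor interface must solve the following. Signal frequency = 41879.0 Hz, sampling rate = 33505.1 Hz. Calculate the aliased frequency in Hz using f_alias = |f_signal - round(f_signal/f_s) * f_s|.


Compute the nearest integer multiple of fs to the signal:
n = round(41879.0 / 33505.1) = 1
f_alias = |41879.0 - 1 * 33505.1|
        = |41879.0 - 33505.1|
        = 8373.9 Hz

8373.9


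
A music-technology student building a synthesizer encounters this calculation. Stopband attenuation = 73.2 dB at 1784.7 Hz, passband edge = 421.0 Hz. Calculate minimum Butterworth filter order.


Butterworth filter order formula:
n = log10(10^(A/10) - 1) / (2 * log10(f_stop/f_pass))
10^(73.2/10) - 1 = 20892960.3085
f_stop/f_pass = 1784.7 / 421.0 = 4.2392
n = 5.8347 -> ceil = 6

6


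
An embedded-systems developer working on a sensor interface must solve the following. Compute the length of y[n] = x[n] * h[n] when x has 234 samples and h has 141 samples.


Linear convolution output length:
L = N + M - 1
  = 234 + 141 - 1
  = 374 samples

374


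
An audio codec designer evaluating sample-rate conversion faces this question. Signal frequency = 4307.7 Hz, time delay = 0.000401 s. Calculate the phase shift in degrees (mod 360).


Phase shift from frequency and time delay:
phi = 360 * f * t_delay
    = 360 * 4307.7 * 0.000401
    = 621.86 degrees
    mod 360 = 261.86 degrees

261.86 degrees


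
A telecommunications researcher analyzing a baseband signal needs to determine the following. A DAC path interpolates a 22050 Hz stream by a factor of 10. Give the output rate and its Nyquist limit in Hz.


Step 1 — output sample rate after interpolation by L:
fs_out = L * fs_in = 10 * 22050 = 220500 Hz

Step 2 — Nyquist frequency of the output stream:
f_Nyq = fs_out / 2 = 220500 / 2 = 110250.0 Hz

fs_out = 220500 Hz; f_Nyquist = 110250.0 Hz


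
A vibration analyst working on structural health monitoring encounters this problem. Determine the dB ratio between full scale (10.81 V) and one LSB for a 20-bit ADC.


Dynamic range from full-scale to LSB:
V_min = V_max / 2^bits = 10.81 / 2^20
DR = 20 * log10(V_max / V_min)
   = 20 * log10(2^20)
   = 20 * 20 * log10(2)
   = 120.41 dB

120.41 dB


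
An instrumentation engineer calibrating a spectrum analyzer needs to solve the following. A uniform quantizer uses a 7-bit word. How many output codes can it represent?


Number of quantization levels = 2^N
= 2^7
= 128

128


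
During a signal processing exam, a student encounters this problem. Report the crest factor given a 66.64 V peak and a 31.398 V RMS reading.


Crest factor is the ratio of peak to RMS:
CF = V_peak / V_rms
   = 66.64 / 31.398
   = 2.1224

2.1224


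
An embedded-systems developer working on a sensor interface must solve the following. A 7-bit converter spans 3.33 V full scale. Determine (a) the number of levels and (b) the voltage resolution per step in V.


Step 1 — number of quantization levels:
L = 2^N = 2^7 = 128

Step 2 — LSB step size:
delta = Vfs / L
      = 3.33 / 128
      = 0.02601563 V

Levels = 128; step size = 0.02601563 V


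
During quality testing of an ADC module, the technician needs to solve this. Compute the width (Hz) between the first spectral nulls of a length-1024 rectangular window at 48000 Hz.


Main lobe width for a rectangular window:
Width = 2 * fs / N
      = 2 * 48000 / 1024
      = 96000 / 1024
      = 93.75 Hz

93.75 Hz


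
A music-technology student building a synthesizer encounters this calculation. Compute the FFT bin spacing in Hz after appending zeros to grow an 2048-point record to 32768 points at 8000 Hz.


Frequency resolution after zero-padding:
N_padded = 2048 * 16 = 32768
df = fs / N_padded
   = 8000 / 32768
   = 0.2441 Hz

0.2441 Hz


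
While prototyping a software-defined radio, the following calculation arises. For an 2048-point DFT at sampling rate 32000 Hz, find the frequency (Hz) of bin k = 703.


Frequency of DFT bin k:
f_k = k * fs / N
    = 703 * 32000 / 2048
    = 22496000 / 2048
    = 10984.375 Hz

10984.375 Hz


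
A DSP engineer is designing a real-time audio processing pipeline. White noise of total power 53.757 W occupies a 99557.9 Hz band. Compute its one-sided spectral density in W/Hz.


Power spectral density:
PSD = P / BW
    = 53.757 / 99557.9
    = 0.00053996 W/Hz

0.00053996 W/Hz


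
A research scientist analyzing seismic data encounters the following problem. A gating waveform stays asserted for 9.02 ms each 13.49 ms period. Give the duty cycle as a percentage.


Duty cycle as a percentage:
DC = (t_on / T) * 100
   = (9.02 / 13.49) * 100
   = 0.668643 * 100
   = 66.86 %

66.86 %


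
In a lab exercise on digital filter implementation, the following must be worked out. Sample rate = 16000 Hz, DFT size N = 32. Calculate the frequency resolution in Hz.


DFT frequency resolution:
df = fs / N
   = 16000 / 32
   = 500.0 Hz

500.0 Hz


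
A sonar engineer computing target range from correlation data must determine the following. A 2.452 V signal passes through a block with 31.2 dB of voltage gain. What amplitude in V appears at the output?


Output voltage from dB gain:
V_out = V_in * 10^(gain_dB / 20)
      = 2.452 * 10^(31.2 / 20)
      = 2.452 * 36.307805
      = 89.0267 V

89.0267 V


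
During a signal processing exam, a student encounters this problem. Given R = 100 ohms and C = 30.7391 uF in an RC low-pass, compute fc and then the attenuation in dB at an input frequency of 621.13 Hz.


Step 1 — cutoff frequency:
fc = 1 / (2*pi*R*C)
C = 30.7391 uF = 3.07391e-05 F
fc = 1 / (2*pi*100*3.07391e-05)
   = 51.7761 Hz

Step 2 — magnitude at f = 621.13 Hz:
|H(f)| = 1 / sqrt(1 + (f/fc)^2)
f/fc = 621.13 / 51.7761 = 11.996462
|H| = 1 / sqrt(1 + 143.915101) = 0.0830698
|H|_dB = 20*log10(0.0830698) = -21.61 dB

fc = 51.7761 Hz; |H(621.13 Hz)| = -21.61 dB


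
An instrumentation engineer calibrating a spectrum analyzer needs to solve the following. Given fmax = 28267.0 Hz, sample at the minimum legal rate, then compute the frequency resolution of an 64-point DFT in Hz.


Step 1 — Nyquist sampling rate:
fs = 2 * fmax = 2 * 28267.0 = 56534.0 Hz

Step 2 — DFT bin spacing:
df = fs / N = 56534.0 / 64 = 883.3438 Hz

883.3438 Hz


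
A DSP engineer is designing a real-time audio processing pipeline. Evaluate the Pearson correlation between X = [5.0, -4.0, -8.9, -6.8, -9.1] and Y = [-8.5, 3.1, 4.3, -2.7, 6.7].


Pearson correlation coefficient (population):
r = cov(X,Y) / (std(X) * std(Y))
Mean X = -4.76, Mean Y = 0.58
Cov(X,Y) = -24.3952
Std(X) = 5.214825, Std(Y) = 5.492686
r = -0.8517

-0.8517


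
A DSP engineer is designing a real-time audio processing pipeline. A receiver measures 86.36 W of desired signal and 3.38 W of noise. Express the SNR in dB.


SNR in decibels:
SNR = 10 * log10(Ps / Pn)
    = 10 * log10(86.36 / 3.38)
    = 10 * log10(25.5503)
    = 10 * 1.4074
    = 14.07 dB

14.07 dB


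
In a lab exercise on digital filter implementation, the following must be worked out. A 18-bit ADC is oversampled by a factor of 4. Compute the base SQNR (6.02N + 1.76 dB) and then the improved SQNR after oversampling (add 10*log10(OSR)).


Step 1 — baseline SQNR at Nyquist:
SQNR_base = 6.02*N + 1.76
          = 6.02*18 + 1.76
          = 110.12 dB

Step 2 — oversampling processing gain:
G = 10*log10(OSR) = 10*log10(4) = 6.02 dB

Step 3 — total:
SQNR_total = 110.12 + 6.02 = 116.14 dB

Base SQNR = 110.12 dB; oversampled SQNR = 116.14 dB
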